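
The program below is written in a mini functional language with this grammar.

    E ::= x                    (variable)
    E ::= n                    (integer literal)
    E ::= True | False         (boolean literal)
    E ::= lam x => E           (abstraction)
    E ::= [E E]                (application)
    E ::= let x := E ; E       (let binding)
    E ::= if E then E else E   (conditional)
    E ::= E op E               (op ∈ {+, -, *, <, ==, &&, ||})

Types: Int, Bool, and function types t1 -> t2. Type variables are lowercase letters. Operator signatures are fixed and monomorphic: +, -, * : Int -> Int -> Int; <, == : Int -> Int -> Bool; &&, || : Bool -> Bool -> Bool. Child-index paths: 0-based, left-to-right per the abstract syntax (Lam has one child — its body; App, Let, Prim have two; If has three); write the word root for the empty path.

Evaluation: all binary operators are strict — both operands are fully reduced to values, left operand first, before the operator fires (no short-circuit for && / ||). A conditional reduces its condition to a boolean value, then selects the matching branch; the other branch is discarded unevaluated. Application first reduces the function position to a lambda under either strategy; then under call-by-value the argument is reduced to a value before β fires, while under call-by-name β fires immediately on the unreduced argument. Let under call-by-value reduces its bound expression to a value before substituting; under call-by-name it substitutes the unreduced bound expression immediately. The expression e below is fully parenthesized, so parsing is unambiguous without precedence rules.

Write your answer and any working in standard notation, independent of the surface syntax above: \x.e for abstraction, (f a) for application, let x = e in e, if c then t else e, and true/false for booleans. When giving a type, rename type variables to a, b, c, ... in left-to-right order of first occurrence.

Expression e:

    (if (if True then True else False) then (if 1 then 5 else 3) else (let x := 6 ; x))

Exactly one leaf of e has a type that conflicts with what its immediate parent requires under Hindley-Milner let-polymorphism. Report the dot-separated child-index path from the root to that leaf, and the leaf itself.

Working:
  unify Bool ~ Bool
  unify Bool ~ Bool
  unify Bool ~ Bool
  unify Int ~ Bool
  FAIL: mismatch Int ~ Bool

Answer: 1.0 : 1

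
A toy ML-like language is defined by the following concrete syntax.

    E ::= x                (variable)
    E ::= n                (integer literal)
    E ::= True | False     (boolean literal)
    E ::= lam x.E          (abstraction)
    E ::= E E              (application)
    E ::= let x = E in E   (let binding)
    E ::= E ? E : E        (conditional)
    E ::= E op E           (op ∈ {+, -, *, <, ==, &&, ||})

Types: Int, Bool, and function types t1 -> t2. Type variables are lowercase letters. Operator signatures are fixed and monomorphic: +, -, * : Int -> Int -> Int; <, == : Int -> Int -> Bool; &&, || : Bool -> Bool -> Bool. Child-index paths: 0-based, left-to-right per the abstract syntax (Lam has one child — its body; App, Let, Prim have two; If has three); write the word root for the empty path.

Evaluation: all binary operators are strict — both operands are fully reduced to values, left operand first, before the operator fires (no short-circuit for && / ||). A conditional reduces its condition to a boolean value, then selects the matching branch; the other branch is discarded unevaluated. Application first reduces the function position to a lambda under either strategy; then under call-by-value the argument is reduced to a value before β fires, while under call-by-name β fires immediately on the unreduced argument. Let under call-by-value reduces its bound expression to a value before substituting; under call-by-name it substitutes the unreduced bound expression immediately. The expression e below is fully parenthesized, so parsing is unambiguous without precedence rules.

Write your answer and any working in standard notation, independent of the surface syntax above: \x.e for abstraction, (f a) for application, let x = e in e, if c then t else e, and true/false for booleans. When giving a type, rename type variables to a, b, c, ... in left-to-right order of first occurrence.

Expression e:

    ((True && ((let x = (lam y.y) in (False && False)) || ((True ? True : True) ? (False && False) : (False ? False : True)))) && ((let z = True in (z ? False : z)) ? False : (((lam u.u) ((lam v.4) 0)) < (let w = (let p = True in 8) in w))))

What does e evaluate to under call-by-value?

Working:
step 0: ((true && ((let x = (\y.y) in (false && false)) || (if (if true then true else true) then (false && false) else (if false then false else true)))) && (if (let z = true in (if z then false else z)) then false else (((\u.u) ((\v.4) 0)) < (let w = (let p = true in 8) in w))))
step 1: [let@0.1.0] ((true && ((false && false) || (if (if true then true else true) then (false && false) else (if false then false else true)))) && (if (let z = true in (if z then false else z)) then false else (((\u.u) ((\v.4) 0)) < (let w = (let p = true in 8) in w))))
step 2: [delta@0.1.0] ((true && (false || (if (if true then true else true) then (false && false) else (if false then false else true)))) && (if (let z = true in (if z then false else z)) then false else (((\u.u) ((\v.4) 0)) < (let w = (let p = true in 8) in w))))
step 3: [if@0.1.1.0] ((true && (false || (if true then (false && false) else (if false then false else true)))) && (if (let z = true in (if z then false else z)) then false else (((\u.u) ((\v.4) 0)) < (let w = (let p = true in 8) in w))))
step 4: [if@0.1.1] ((true && (false || (false && false))) && (if (let z = true in (if z then false else z)) then false else (((\u.u) ((\v.4) 0)) < (let w = (let p = true in 8) in w))))
step 5: [delta@0.1.1] ((true && (false || false)) && (if (let z = true in (if z then false else z)) then false else (((\u.u) ((\v.4) 0)) < (let w = (let p = true in 8) in w))))
step 6: [delta@0.1] ((true && false) && (if (let z = true in (if z then false else z)) then false else (((\u.u) ((\v.4) 0)) < (let w = (let p = true in 8) in w))))
step 7: [delta@0] (false && (if (let z = true in (if z then false else z)) then false else (((\u.u) ((\v.4) 0)) < (let w = (let p = true in 8) in w))))
step 8: [let@1.0] (false && (if (if true then false else true) then false else (((\u.u) ((\v.4) 0)) < (let w = (let p = true in 8) in w))))
step 9: [if@1.0] (false && (if false then false else (((\u.u) ((\v.4) 0)) < (let w = (let p = true in 8) in w))))
step 10: [if@1] (false && (((\u.u) ((\v.4) 0)) < (let w = (let p = true in 8) in w)))
step 11: [beta@1.0.1] (false && (((\u.u) 4) < (let w = (let p = true in 8) in w)))
step 12: [beta@1.0] (false && (4 < (let w = (let p = true in 8) in w)))
step 13: [let@1.1.0] (false && (4 < (let w = 8 in w)))
step 14: [let@1.1] (false && (4 < 8))
step 15: [delta@1] (false && true)
step 16: [delta@root] false

Answer: false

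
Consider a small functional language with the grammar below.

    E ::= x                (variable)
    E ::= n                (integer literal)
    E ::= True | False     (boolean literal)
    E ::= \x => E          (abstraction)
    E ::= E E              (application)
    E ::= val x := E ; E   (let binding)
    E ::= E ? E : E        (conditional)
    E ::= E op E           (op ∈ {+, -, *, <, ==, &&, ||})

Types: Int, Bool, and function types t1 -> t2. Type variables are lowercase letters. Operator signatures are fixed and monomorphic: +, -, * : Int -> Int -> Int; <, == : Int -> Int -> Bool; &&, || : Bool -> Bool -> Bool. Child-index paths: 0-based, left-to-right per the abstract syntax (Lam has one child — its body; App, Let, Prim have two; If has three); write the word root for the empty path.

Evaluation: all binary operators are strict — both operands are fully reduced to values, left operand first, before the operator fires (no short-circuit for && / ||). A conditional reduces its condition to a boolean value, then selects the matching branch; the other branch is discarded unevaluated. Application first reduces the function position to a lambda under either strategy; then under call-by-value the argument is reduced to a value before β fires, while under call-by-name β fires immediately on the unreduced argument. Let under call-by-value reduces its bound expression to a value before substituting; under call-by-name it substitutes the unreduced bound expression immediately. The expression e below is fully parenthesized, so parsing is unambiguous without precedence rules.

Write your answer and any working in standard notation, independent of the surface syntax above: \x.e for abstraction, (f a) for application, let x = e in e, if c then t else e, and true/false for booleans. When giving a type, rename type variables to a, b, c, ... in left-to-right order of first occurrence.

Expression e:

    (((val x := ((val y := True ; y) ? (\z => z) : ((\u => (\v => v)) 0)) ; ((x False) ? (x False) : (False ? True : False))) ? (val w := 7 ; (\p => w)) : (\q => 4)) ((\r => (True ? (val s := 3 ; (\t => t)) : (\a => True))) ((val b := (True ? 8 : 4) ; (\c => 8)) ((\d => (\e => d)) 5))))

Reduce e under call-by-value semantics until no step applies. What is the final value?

Trace:
step 0: ((if (let x = (if (let y = true in y) then (\z.z) else ((\u.(\v.v)) 0)) in (if (x false) then (x false) else (if false then true else false))) then (let w = 7 in (\p.w)) else (\q.4)) ((\r.(if true then (let s = 3 in (\t.t)) else (\a.true))) ((let b = (if true then 8 else 4) in (\c.8)) ((\d.(\e.d)) 5))))
step 1: [let@0.0.0.0] ((if (let x = (if true then (\z.z) else ((\u.(\v.v)) 0)) in (if (x false) then (x false) else (if false then true else false))) then (let w = 7 in (\p.w)) else (\q.4)) ((\r.(if true then (let s = 3 in (\t.t)) else (\a.true))) ((let b = (if true then 8 else 4) in (\c.8)) ((\d.(\e.d)) 5))))
step 2: [if@0.0.0] ((if (let x = (\z.z) in (if (x false) then (x false) else (if false then true else false))) then (let w = 7 in (\p.w)) else (\q.4)) ((\r.(if true then (let s = 3 in (\t.t)) else (\a.true))) ((let b = (if true then 8 else 4) in (\c.8)) ((\d.(\e.d)) 5))))
step 3: [let@0.0] ((if (if ((\z.z) false) then ((\z.z) false) else (if false then true else false)) then (let w = 7 in (\p.w)) else (\q.4)) ((\r.(if true then (let s = 3 in (\t.t)) else (\a.true))) ((let b = (if true then 8 else 4) in (\c.8)) ((\d.(\e.d)) 5))))
step 4: [beta@0.0.0] ((if (if false then ((\z.z) false) else (if false then true else false)) then (let w = 7 in (\p.w)) else (\q.4)) ((\r.(if true then (let s = 3 in (\t.t)) else (\a.true))) ((let b = (if true then 8 else 4) in (\c.8)) ((\d.(\e.d)) 5))))
step 5: [if@0.0] ((if (if false then true else false) then (let w = 7 in (\p.w)) else (\q.4)) ((\r.(if true then (let s = 3 in (\t.t)) else (\a.true))) ((let b = (if true then 8 else 4) in (\c.8)) ((\d.(\e.d)) 5))))
step 6: [if@0.0] ((if false then (let w = 7 in (\p.w)) else (\q.4)) ((\r.(if true then (let s = 3 in (\t.t)) else (\a.true))) ((let b = (if true then 8 else 4) in (\c.8)) ((\d.(\e.d)) 5))))
step 7: [if@0] ((\q.4) ((\r.(if true then (let s = 3 in (\t.t)) else (\a.true))) ((let b = (if true then 8 else 4) in (\c.8)) ((\d.(\e.d)) 5))))
step 8: [if@1.1.0.0] ((\q.4) ((\r.(if true then (let s = 3 in (\t.t)) else (\a.true))) ((let b = 8 in (\c.8)) ((\d.(\e.d)) 5))))
step 9: [let@1.1.0] ((\q.4) ((\r.(if true then (let s = 3 in (\t.t)) else (\a.true))) ((\c.8) ((\d.(\e.d)) 5))))
step 10: [beta@1.1.1] ((\q.4) ((\r.(if true then (let s = 3 in (\t.t)) else (\a.true))) ((\c.8) (\e.5))))
step 11: [beta@1.1] ((\q.4) ((\r.(if true then (let s = 3 in (\t.t)) else (\a.true))) 8))
step 12: [beta@1] ((\q.4) (if true then (let s = 3 in (\t.t)) else (\a.true)))
step 13: [if@1] ((\q.4) (let s = 3 in (\t.t)))
step 14: [let@1] ((\q.4) (\t.t))
step 15: [beta@root] 4

Answer: 4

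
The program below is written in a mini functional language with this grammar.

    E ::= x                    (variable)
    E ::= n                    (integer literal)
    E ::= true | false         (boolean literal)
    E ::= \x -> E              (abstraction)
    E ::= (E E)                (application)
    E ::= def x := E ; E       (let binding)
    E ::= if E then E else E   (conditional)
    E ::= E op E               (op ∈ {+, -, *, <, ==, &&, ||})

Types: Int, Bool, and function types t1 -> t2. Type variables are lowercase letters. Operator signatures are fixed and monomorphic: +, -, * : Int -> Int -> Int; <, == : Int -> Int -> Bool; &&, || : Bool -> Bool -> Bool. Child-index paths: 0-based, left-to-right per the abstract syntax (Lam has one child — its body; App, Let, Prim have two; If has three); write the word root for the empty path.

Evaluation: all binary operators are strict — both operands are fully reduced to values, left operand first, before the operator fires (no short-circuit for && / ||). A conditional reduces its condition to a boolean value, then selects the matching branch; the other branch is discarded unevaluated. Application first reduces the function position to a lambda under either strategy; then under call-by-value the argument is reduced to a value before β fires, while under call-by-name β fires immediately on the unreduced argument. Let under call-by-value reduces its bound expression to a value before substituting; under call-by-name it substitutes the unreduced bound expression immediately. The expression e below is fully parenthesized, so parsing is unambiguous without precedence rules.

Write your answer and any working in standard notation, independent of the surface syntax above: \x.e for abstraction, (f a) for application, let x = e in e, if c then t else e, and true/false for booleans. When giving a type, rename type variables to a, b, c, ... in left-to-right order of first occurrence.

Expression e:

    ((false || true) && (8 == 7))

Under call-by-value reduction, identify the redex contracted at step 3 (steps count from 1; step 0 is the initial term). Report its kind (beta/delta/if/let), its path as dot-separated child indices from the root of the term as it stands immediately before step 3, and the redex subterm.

Answer: delta at root : (true && false)

Derivation:
step 0: ((false || true) && (8 == 7))
step 1: [delta@0] (true && (8 == 7))
step 2: [delta@1] (true && false)
step 3: [delta@root] false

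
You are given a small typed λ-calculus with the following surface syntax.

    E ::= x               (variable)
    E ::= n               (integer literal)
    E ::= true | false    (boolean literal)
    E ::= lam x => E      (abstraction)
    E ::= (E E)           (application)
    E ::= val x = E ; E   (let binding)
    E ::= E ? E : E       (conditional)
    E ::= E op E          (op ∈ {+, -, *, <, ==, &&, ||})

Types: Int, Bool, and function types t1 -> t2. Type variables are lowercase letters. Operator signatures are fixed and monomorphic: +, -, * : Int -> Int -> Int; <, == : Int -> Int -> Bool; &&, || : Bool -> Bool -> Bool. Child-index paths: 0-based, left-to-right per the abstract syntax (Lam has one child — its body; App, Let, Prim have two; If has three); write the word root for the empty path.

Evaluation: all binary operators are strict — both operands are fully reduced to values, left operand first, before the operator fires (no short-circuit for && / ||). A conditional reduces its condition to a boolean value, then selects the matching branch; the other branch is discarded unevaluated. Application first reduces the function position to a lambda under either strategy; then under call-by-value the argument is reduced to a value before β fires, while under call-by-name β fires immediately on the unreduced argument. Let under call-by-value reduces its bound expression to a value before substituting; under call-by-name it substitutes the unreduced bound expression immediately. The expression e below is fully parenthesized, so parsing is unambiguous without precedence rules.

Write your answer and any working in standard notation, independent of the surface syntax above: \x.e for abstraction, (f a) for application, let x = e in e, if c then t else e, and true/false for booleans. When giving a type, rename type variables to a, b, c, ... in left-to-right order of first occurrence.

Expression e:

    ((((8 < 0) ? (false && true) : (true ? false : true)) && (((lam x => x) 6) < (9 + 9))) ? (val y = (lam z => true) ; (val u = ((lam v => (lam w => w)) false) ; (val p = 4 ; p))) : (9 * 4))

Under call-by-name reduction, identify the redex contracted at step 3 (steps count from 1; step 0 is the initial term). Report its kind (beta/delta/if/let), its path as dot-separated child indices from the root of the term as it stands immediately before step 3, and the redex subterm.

Working:
step 0: (if ((if (8 < 0) then (false && true) else (if true then false else true)) && (((\x.x) 6) < (9 + 9))) then (let y = (\z.true) in (let u = ((\v.(\w.w)) false) in (let p = 4 in p))) else (9 * 4))
step 1: [delta@0.0.0] (if ((if false then (false && true) else (if true then false else true)) && (((\x.x) 6) < (9 + 9))) then (let y = (\z.true) in (let u = ((\v.(\w.w)) false) in (let p = 4 in p))) else (9 * 4))
step 2: [if@0.0] (if ((if true then false else true) && (((\x.x) 6) < (9 + 9))) then (let y = (\z.true) in (let u = ((\v.(\w.w)) false) in (let p = 4 in p))) else (9 * 4))
step 3: [if@0.0] (if (false && (((\x.x) 6) < (9 + 9))) then (let y = (\z.true) in (let u = ((\v.(\w.w)) false) in (let p = 4 in p))) else (9 * 4))

Answer: if at 0.0 : (if true then false else true)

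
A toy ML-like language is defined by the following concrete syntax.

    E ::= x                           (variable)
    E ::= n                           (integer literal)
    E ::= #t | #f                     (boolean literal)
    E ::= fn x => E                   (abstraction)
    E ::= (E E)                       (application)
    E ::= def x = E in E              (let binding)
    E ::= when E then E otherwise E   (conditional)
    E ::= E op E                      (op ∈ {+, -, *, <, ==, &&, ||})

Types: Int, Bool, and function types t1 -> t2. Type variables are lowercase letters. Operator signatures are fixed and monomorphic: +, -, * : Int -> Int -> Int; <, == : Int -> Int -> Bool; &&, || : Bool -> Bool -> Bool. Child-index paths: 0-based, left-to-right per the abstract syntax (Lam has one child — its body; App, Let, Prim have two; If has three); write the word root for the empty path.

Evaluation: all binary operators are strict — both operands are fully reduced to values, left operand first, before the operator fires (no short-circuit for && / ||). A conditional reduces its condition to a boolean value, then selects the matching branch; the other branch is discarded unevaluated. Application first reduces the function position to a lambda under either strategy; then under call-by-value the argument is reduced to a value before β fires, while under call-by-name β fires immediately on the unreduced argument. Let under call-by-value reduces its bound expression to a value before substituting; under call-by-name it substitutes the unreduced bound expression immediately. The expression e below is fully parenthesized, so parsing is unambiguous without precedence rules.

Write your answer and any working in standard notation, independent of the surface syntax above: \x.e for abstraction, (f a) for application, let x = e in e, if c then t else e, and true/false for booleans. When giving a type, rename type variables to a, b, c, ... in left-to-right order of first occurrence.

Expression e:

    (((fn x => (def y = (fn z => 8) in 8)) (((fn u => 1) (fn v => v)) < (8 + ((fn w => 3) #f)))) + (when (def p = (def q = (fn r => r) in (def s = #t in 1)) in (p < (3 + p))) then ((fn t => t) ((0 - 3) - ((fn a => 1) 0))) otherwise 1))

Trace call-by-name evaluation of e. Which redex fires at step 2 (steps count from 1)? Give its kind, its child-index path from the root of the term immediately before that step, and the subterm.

Answer: let at 0 : (let y = (\z.8) in 8)

Derivation:
step 0: (((\x.(let y = (\z.8) in 8)) (((\u.1) (\v.v)) < (8 + ((\w.3) false)))) + (if (let p = (let q = (\r.r) in (let s = true in 1)) in (p < (3 + p))) then ((\t.t) ((0 - 3) - ((\a.1) 0))) else 1))
step 1: [beta@0] ((let y = (\z.8) in 8) + (if (let p = (let q = (\r.r) in (let s = true in 1)) in (p < (3 + p))) then ((\t.t) ((0 - 3) - ((\a.1) 0))) else 1))
step 2: [let@0] (8 + (if (let p = (let q = (\r.r) in (let s = true in 1)) in (p < (3 + p))) then ((\t.t) ((0 - 3) - ((\a.1) 0))) else 1))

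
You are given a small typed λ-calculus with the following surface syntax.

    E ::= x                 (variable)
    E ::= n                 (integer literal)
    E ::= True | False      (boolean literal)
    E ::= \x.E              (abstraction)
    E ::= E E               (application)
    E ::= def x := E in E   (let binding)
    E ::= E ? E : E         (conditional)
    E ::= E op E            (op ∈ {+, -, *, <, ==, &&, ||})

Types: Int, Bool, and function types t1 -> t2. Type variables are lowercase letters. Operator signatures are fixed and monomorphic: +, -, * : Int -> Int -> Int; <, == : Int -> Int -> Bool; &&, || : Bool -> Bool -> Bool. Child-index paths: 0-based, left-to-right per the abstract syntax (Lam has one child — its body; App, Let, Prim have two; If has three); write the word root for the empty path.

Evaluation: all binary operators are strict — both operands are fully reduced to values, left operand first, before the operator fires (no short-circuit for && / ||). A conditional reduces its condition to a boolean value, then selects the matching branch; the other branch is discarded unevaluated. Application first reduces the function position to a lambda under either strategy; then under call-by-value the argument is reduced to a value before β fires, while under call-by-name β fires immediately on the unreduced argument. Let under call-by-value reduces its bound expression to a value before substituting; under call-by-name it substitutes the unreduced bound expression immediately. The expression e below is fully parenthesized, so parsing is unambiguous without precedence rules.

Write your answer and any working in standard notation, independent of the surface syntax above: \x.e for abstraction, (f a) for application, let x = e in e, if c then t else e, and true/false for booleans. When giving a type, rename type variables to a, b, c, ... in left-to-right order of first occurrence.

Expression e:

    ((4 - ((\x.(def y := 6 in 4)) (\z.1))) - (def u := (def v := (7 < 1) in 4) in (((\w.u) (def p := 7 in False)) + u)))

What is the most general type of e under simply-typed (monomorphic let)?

Answer: Int

Working:
  unify Int ~ Int
let y : Int
\x._ : a -> Int
\z._ : b -> Int
  unify a -> Int ~ (b -> Int) -> c
  unify a ~ b -> Int
  unify Int ~ c
_ _ : Int
  unify Int ~ Int
  unify Int ~ Int
  unify Int ~ Int
  unify Int ~ Int
let v : Bool
let u : Int
u : Int
\w._ : d -> Int
let p : Int
  unify d -> Int ~ Bool -> e
  unify d ~ Bool
  unify Int ~ e
_ _ : Int
  unify Int ~ Int
u : Int
  unify Int ~ Int
  unify Int ~ Int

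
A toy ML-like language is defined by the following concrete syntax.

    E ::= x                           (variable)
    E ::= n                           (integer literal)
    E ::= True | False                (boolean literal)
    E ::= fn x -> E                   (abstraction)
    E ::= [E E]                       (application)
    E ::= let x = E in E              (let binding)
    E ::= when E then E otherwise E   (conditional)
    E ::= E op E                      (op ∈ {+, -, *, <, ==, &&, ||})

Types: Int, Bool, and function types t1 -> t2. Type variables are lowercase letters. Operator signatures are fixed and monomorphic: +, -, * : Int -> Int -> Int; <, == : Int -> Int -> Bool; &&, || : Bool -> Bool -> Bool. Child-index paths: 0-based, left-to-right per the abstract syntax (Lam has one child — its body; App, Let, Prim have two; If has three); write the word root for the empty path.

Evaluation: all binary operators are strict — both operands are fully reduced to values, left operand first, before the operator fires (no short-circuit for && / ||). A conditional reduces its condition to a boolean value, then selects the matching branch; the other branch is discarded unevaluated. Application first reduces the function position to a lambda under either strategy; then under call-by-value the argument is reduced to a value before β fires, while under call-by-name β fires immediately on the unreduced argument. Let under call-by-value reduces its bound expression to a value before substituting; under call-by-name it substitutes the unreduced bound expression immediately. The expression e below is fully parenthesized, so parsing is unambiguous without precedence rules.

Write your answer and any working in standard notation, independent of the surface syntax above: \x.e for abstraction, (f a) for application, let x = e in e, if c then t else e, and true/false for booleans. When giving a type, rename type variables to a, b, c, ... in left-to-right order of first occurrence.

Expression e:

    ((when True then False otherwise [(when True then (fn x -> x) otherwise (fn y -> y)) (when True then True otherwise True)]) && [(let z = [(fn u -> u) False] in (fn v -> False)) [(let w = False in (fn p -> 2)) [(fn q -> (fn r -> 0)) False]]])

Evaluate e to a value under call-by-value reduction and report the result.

Working:
step 0: ((if true then false else ((if true then (\x.x) else (\y.y)) (if true then true else true))) && ((let z = ((\u.u) false) in (\v.false)) ((let w = false in (\p.2)) ((\q.(\r.0)) false))))
step 1: [if@0] (false && ((let z = ((\u.u) false) in (\v.false)) ((let w = false in (\p.2)) ((\q.(\r.0)) false))))
step 2: [beta@1.0.0] (false && ((let z = false in (\v.false)) ((let w = false in (\p.2)) ((\q.(\r.0)) false))))
step 3: [let@1.0] (false && ((\v.false) ((let w = false in (\p.2)) ((\q.(\r.0)) false))))
step 4: [let@1.1.0] (false && ((\v.false) ((\p.2) ((\q.(\r.0)) false))))
step 5: [beta@1.1.1] (false && ((\v.false) ((\p.2) (\r.0))))
step 6: [beta@1.1] (false && ((\v.false) 2))
step 7: [beta@1] (false && false)
step 8: [delta@root] false

Answer: false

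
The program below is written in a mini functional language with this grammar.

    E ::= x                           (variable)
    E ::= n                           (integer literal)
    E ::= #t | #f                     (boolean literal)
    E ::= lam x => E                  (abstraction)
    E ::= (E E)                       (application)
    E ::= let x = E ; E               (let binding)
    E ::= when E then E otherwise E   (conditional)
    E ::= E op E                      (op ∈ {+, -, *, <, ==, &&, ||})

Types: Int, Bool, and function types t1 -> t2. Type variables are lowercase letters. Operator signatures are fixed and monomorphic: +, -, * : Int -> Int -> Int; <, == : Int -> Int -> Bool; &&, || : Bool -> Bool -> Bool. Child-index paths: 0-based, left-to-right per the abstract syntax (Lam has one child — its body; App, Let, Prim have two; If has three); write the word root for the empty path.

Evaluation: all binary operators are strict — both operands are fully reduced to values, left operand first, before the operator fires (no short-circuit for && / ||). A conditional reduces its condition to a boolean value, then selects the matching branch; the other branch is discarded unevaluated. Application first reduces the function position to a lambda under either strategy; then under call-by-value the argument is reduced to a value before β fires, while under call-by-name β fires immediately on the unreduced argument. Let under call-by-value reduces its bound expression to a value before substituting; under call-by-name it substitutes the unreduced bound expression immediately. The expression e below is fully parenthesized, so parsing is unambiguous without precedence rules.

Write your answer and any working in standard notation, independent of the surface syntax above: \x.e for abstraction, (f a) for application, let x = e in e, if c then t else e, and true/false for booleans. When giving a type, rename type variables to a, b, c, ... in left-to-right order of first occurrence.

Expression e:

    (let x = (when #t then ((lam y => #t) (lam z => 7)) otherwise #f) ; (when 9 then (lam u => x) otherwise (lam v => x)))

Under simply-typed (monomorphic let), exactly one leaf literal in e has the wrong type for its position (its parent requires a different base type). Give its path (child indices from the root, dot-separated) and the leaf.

Answer: 1.0 : 9

Trace:
  unify Bool ~ Bool
\y._ : a -> Bool
\z._ : b -> Int
  unify a -> Bool ~ (b -> Int) -> c
  unify a ~ b -> Int
  unify Bool ~ c
_ _ : Bool
  unify Bool ~ Bool
let x : Bool
  unify Int ~ Bool
  FAIL: mismatch Int ~ Bool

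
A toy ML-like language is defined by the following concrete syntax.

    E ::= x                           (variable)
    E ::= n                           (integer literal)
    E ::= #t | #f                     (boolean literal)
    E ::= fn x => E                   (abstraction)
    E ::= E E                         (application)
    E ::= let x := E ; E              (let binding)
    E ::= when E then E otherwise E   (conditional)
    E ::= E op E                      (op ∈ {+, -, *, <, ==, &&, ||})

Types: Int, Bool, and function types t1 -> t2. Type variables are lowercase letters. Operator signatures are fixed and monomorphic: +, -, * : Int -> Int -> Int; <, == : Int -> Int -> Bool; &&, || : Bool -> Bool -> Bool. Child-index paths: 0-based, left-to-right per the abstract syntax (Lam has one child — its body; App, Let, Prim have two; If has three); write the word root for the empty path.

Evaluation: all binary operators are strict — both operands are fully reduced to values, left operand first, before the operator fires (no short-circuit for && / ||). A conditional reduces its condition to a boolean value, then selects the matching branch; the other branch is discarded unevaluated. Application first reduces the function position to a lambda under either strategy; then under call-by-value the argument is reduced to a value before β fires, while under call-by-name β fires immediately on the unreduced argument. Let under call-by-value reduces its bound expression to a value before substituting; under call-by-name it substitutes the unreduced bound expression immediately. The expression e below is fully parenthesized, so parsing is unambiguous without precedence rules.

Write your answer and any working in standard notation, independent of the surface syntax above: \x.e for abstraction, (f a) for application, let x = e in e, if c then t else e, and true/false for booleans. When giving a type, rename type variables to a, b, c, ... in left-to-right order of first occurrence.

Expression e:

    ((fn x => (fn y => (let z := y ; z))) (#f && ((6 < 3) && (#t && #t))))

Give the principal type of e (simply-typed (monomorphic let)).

Trace:
y : b
let z : b
z : b
\y._ : b -> b
\x._ : a -> b -> b
  unify Bool ~ Bool
  unify Int ~ Int
  unify Int ~ Int
  unify Bool ~ Bool
  unify Bool ~ Bool
  unify Bool ~ Bool
  unify Bool ~ Bool
  unify Bool ~ Bool
  unify a -> b -> b ~ Bool -> c
  unify a ~ Bool
  unify b -> b ~ c
_ _ : b -> b

Answer: a -> a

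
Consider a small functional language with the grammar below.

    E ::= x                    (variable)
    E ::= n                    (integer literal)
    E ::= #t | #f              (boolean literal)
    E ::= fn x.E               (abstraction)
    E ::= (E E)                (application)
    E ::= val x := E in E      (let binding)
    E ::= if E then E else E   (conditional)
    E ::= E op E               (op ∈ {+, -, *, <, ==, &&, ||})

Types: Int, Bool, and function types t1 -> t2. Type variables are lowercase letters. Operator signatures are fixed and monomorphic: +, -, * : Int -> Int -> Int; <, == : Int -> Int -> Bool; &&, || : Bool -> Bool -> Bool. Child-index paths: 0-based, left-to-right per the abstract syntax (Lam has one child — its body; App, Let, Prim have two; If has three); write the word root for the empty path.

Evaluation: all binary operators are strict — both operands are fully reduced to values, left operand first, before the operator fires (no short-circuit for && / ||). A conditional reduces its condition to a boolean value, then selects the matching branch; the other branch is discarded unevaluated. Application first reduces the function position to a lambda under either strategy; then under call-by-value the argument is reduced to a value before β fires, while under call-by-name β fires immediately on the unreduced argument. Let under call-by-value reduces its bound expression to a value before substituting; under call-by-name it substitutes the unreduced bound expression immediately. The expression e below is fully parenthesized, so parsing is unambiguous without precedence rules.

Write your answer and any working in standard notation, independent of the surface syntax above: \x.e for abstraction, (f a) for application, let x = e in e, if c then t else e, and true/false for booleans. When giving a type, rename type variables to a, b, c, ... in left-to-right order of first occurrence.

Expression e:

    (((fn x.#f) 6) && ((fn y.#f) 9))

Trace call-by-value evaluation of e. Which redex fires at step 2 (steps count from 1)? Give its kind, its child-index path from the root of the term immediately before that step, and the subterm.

Answer: beta at 1 : ((\y.false) 9)

Working:
step 0: (((\x.false) 6) && ((\y.false) 9))
step 1: [beta@0] (false && ((\y.false) 9))
step 2: [beta@1] (false && false)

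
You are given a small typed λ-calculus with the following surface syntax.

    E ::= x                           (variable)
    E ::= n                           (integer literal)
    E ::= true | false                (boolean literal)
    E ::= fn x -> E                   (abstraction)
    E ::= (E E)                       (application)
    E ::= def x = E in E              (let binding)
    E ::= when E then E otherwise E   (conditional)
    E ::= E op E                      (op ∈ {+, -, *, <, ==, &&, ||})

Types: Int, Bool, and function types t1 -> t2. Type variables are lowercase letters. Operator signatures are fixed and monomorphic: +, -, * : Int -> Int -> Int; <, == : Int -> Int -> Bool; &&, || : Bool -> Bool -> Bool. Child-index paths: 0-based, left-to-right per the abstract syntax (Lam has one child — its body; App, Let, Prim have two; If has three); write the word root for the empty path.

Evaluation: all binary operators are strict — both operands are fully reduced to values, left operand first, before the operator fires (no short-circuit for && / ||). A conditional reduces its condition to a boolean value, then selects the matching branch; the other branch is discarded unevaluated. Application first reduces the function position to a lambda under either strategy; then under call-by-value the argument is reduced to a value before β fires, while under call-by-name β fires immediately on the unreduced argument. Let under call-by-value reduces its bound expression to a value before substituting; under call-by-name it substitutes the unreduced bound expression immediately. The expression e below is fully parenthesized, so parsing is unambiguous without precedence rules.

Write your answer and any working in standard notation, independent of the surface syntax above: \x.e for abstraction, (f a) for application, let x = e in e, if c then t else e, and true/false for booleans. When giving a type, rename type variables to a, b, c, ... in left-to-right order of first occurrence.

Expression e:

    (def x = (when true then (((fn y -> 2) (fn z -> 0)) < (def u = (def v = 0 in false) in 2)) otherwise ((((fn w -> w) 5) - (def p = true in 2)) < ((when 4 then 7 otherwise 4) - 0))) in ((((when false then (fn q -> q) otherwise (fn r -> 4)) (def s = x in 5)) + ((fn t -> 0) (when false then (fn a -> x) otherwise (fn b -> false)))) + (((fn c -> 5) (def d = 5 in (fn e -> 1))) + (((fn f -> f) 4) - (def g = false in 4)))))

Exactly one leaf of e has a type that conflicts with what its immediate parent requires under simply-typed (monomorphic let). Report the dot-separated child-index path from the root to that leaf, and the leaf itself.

Answer: 0.2.1.0.0 : 4

Derivation:
  unify Bool ~ Bool
\y._ : a -> Int
\z._ : b -> Int
  unify a -> Int ~ (b -> Int) -> c
  unify a ~ b -> Int
  unify Int ~ c
_ _ : Int
  unify Int ~ Int
let v : Int
let u : Bool
  unify Int ~ Int
w : d
\w._ : d -> d
  unify d -> d ~ Int -> e
  unify d ~ Int
  unify Int ~ e
_ _ : Int
  unify Int ~ Int
let p : Bool
  unify Int ~ Int
  unify Int ~ Int
  unify Int ~ Bool
  FAIL: mismatch Int ~ Bool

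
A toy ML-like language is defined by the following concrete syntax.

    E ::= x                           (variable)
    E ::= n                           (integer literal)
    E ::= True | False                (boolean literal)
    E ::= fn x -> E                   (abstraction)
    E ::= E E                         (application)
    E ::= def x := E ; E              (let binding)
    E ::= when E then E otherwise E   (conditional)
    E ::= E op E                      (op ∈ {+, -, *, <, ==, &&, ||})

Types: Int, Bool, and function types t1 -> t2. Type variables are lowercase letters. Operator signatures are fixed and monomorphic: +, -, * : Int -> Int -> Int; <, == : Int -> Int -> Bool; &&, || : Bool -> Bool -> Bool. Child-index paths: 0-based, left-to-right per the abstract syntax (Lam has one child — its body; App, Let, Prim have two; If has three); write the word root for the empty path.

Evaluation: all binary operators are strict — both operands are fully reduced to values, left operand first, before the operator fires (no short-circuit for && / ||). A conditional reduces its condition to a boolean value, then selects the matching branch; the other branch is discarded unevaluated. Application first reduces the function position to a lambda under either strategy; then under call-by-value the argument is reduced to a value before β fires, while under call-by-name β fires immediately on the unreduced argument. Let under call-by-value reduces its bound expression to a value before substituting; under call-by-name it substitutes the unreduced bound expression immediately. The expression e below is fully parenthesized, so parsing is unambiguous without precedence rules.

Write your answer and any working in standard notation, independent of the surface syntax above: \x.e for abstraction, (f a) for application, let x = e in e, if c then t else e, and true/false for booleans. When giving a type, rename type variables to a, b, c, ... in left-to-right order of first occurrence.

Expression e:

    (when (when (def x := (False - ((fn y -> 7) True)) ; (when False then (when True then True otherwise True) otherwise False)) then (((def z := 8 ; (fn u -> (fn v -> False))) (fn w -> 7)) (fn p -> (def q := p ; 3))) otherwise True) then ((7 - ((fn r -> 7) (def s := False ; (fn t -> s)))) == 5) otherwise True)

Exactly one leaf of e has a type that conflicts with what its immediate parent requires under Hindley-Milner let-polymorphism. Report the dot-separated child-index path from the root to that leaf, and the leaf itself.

Derivation:
  unify Bool ~ Int
  FAIL: mismatch Bool ~ Int

Answer: 0.0.0.0 : false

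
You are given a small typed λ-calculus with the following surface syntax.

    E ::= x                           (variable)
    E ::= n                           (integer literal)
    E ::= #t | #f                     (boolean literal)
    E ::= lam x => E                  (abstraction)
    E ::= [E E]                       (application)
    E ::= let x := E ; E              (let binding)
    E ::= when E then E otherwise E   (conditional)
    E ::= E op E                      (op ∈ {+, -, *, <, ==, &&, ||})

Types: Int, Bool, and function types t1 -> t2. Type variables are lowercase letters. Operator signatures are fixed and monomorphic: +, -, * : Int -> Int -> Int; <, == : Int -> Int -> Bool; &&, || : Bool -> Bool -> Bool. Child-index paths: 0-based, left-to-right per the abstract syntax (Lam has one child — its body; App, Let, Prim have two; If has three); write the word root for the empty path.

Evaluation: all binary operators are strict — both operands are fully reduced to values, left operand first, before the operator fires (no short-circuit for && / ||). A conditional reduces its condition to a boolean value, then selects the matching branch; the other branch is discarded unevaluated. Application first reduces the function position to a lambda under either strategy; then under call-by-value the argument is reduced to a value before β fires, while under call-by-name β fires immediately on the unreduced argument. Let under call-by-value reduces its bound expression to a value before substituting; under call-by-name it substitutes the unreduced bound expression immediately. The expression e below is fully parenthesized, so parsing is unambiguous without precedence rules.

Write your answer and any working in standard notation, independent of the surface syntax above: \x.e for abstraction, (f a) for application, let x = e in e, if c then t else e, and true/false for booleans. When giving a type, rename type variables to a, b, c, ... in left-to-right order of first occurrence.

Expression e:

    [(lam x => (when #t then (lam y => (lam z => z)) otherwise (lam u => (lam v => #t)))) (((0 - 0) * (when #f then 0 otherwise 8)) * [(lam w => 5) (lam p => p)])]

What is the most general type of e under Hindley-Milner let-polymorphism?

Working:
  unify Bool ~ Bool
z : c
\z._ : c -> c
\y._ : b -> c -> c
\v._ : e -> Bool
\u._ : d -> e -> Bool
  unify b -> c -> c ~ d -> e -> Bool
  unify b ~ d
  unify c -> c ~ e -> Bool
  unify c ~ e
  unify e ~ Bool
\x._ : a -> d -> Bool -> Bool
  unify Int ~ Int
  unify Int ~ Int
  unify Int ~ Int
  unify Bool ~ Bool
  unify Int ~ Int
  unify Int ~ Int
  unify Int ~ Int
\w._ : f -> Int
p : g
\p._ : g -> g
  unify f -> Int ~ (g -> g) -> h
  unify f ~ g -> g
  unify Int ~ h
_ _ : Int
  unify Int ~ Int
  unify a -> d -> Bool -> Bool ~ Int -> i
  unify a ~ Int
  unify d -> Bool -> Bool ~ i
_ _ : d -> Bool -> Bool

Answer: a -> Bool -> Bool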